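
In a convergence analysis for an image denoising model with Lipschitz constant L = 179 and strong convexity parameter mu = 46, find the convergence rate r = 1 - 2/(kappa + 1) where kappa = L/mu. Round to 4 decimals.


Step 1: Compute the condition number.
kappa = L/mu = 179/46 = 3.8913
Step 2: Compute the convergence rate.
r = 1 - 2/(kappa + 1) = 1 - 2*mu/(L + mu) = (L - mu)/(L + mu) = 133/225 = 0.5911


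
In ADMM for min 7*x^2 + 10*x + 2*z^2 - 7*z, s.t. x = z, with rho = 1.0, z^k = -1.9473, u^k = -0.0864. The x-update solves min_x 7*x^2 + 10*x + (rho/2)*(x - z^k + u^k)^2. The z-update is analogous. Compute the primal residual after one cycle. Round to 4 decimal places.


ADMM iteration with rho = 1.0, z^k = -1.9473, u^k = -0.0864
Step 1: x-update.
Minimize 7*x^2 + 10*x + (1.0/2)*(x + 1.9473 - 0.0864)^2
FOC: (2*7 + 1.0)*x = -10 + 1.0*(-1.9473 + 0.0864)
x^{k+1} = -0.7907
Step 2: z-update.
Minimize 2*z^2 - 7*z + (1.0/2)*(-0.7907 - z - 0.0864)^2
FOC: (2*2 + 1.0)*z = 7 + 1.0*(-0.7907 - 0.0864)
z^{k+1} = 1.2246
Step 3: u-update.
u^{k+1} = -0.0864 - 0.7907 - 1.2246 = -2.1017
Step 4: Primal residual = |-0.7907 - 1.2246| = 2.0153


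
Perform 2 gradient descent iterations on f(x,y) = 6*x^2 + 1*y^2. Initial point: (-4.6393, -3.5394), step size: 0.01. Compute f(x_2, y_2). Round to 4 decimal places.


Gradient descent on f(x,y) = 6*x^2 + 1*y^2.
Starting point: (-4.6393, -3.5394), alpha = 0.01
Step 1: grad_x = 2*6*-4.6393 = -55.6716, grad_y = 2*1*-3.5394 = -7.0788
  x_1 = -4.6393 - 0.01*-55.6716 = -4.0826
  y_1 = -3.5394 - 0.01*-7.0788 = -3.4686
Step 2: grad_x = 2*6*-4.0826 = -48.991, grad_y = 2*1*-3.4686 = -6.9372
  x_2 = -4.0826 - 0.01*-48.991 = -3.5927
  y_2 = -3.4686 - 0.01*-6.9372 = -3.3992
f(-3.5927, -3.3992) = 6*(-3.5927)^2 + 1*(-3.3992)^2 = 88.9987


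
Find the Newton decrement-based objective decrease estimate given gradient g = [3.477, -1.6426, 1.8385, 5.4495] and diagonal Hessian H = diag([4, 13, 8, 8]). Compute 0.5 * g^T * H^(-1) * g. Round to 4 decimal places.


Step 1: H is diagonal, so H^(-1) * g = [0.8693, -0.1264, 0.2298, 0.6812].
Step 2: g^T H^(-1) g = sum_i g_i^2 / H_ii
  = (3.477)^2/4 + (-1.6426)^2/13 + (1.8385)^2/8 + (5.4495)^2/8
  = 3.0224 + 0.2075 + 0.4225 + 3.7121 = 7.3646
Step 3: Objective decrease = 0.5 * g^T H^(-1) g = 3.6823


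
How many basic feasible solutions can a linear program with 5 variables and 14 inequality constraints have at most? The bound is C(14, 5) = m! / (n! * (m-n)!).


Each vertex corresponds to some choice of n active constraints out of m, so the number of vertices is at most C(m, n) = m! / (n!(m-n)!).
m = 14, n = 5
Numerator: 14 * 13 * 12 * 11 * 10
Denominator: 5! = 120
C(14, 5) = 2002


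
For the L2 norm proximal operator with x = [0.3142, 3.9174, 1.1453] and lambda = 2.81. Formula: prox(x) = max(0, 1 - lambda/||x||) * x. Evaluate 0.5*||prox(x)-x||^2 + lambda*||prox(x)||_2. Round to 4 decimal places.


Step 1: Compute ||x||.
||x|| = 4.0935
Step 2: Compute scaling factor.
scale = max(0, 1 - 2.81/4.0935) = 0.3135
Step 3: prox(x) = [0.0985, 1.2283, 0.3591]
||prox(x)|| = 1.2835
Step 4: Proximal objective.
0.5*||prox-x||^2 = 3.9481
lambda*||prox|| = 3.6066
Total = 7.5546


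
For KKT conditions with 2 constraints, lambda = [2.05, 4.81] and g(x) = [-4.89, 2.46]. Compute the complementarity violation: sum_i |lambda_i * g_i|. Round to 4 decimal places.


KKT complementary slackness check:
lambda_1 * g_1 = 2.05 * -4.89 = -10.0245
lambda_2 * g_2 = 4.81 * 2.46 = 11.8326
Total violation = 10.0245 + 11.8326 = 21.8571


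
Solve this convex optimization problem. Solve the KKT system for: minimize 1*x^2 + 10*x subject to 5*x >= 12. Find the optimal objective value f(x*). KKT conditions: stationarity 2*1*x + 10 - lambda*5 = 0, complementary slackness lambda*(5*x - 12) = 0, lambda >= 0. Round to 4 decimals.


Step 1: Try lambda = 0 (constraint inactive).
x_unc = -10/(2*1) = -5.0
Check: 5*-5.0 = -25.0 < 12 -- violated!
Step 2: Constraint must be active: 5*x = 12
x* = 12/5 = 2.4
lambda = (2*1*2.4 + 10)/5 = 2.96
Step 3: Compute optimal value.
f(x*) = 1*2.4^2 + 10*2.4 = 29.76


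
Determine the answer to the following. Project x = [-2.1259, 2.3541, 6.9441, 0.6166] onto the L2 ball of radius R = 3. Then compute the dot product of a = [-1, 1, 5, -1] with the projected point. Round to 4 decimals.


Step 1: Compute ||x|| (intermediates to 6 decimals).
||x|| = sqrt((-2.1259)^2 + 2.3541^2 + 6.9441^2 + 0.6166^2) = 7.659109
Step 2: Project.
Since ||x|| > R, scale = R/||x|| = 3/7.659109 = 0.39169, proj(x) = scale * x
proj(x) = [-0.832694, 0.922077, 2.719935, 0.241516]
Step 3: Dot product.
a^T * proj(x) = -1*(-0.832694) + 1*0.922077 + 5*2.719935 - 1*0.241516 = 15.1129


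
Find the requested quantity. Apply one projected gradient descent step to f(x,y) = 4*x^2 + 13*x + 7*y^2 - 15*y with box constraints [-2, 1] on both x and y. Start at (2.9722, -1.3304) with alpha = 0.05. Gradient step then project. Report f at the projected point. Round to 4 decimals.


Step 1: Compute gradient at (2.9722, -1.3304).
grad_x = 2*4*2.9722 + 13 = 36.7776
grad_y = 2*7*-1.3304 - 15 = -33.6256
Step 2: Gradient step.
x_raw = 2.9722 - 0.05*36.7776 = 1.1333
y_raw = -1.3304 - 0.05*-33.6256 = 0.3509
Step 3: Project onto [-2, 1].
x_proj = clip(1.1333) = 1.0
y_proj = clip(0.3509) = 0.3509
Step 4: Evaluate f.
f(1.0, 0.3509) = 12.5986


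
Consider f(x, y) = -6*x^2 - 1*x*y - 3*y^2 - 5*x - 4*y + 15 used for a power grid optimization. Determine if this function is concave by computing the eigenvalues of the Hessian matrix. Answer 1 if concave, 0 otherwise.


The Hessian of f(x,y) = -6*x^2 - 1*x*y - 3*y^2 - 5*x - 4*y + 15 is:
H = [[-12, -1], [-1, -6]]
Trace = -12 - 6 = -18
Determinant = -12*-6 - (-1)^2 = 71
Discriminant = (-18)^2 - 4*71 = 40.0
Eigenvalues: lambda_1 = -12.1623, lambda_2 = -5.8377
The function is concave.

1


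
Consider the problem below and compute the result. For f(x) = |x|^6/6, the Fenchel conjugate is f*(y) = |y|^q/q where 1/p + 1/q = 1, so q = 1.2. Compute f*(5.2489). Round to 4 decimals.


The conjugate exponent q satisfies 1/p + 1/q = 1.
p = 6, so q = 6/(6 - 1) = 1.2
|y|^q = 5.2489^1.2 = 7.3128
f*(5.2489) = 7.3128 / 1.2 = 6.094


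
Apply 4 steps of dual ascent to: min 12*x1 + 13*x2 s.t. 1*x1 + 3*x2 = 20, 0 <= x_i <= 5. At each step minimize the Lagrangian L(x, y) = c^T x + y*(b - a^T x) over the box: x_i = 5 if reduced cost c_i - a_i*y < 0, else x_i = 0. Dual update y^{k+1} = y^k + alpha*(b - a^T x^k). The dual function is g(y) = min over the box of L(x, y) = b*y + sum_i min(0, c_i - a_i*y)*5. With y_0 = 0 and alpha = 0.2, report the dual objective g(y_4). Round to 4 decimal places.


Dual ascent for LP: min 12*x1 + 13*x2, 1*x1 + 3*x2 = 20, 0 <= x_i <= 5
Step 1: y^k = 0.0, reduced costs: (12.0, 13.0)
  x^k = (0.0, 0.0), subgradient = b - a^T x = 20.0
  y^{k+1} = 0.0 + 0.2*20.0 = 4.0
Step 2: y^k = 4.0, reduced costs: (8.0, 1.0)
  x^k = (0.0, 0.0), subgradient = b - a^T x = 20.0
  y^{k+1} = 4.0 + 0.2*20.0 = 8.0
Step 3: y^k = 8.0, reduced costs: (4.0, -11.0)
  x^k = (0.0, 5.0), subgradient = b - a^T x = 5.0
  y^{k+1} = 8.0 + 0.2*5.0 = 9.0
Step 4: y^k = 9.0, reduced costs: (3.0, -14.0)
  x^k = (0.0, 5.0), subgradient = b - a^T x = 5.0
  y^{k+1} = 9.0 + 0.2*5.0 = 10.0
Dual objective at y_4 = 10.0: reduced costs (2.0, -17.0), box minimizer x = (0.0, 5.0)
g(y_4) = b*y + (c1 - a1*y)*x1 + (c2 - a2*y)*x2 = 20*10.0 + 2.0*0.0 + (-17.0)*5.0 = 200.0 + 0.0 - 85.0 = 115.0


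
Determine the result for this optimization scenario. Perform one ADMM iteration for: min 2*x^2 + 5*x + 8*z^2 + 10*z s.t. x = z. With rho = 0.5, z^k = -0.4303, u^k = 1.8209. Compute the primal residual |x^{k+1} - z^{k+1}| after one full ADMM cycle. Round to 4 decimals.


ADMM iteration with rho = 0.5, z^k = -0.4303, u^k = 1.8209
Step 1: x-update.
Minimize 2*x^2 + 5*x + (0.5/2)*(x + 0.4303 + 1.8209)^2
FOC: (2*2 + 0.5)*x = -5 + 0.5*(-0.4303 - 1.8209)
x^{k+1} = -1.3612
Step 2: z-update.
Minimize 8*z^2 + 10*z + (0.5/2)*(-1.3612 - z + 1.8209)^2
FOC: (2*8 + 0.5)*z = -10 + 0.5*(-1.3612 + 1.8209)
z^{k+1} = -0.5921
Step 3: u-update.
u^{k+1} = 1.8209 - 1.3612 + 0.5921 = 1.0518
Step 4: Primal residual = |-1.3612 + 0.5921| = 0.7691


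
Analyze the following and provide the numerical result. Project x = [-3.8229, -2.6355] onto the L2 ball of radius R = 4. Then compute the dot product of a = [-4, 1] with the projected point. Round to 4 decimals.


Step 1: Compute ||x|| (intermediates to 6 decimals).
||x|| = sqrt((-3.8229)^2 + (-2.6355)^2) = 4.64332
Step 2: Project.
Since ||x|| > R, scale = R/||x|| = 4/4.64332 = 0.861453, proj(x) = scale * x
proj(x) = [-3.293249, -2.270359]
Step 3: Dot product.
a^T * proj(x) = -4*(-3.293249) + 1*(-2.270359) = 10.9026


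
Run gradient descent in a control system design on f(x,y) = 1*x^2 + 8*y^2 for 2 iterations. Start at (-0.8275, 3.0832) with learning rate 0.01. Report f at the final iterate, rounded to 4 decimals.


Gradient descent on f(x,y) = 1*x^2 + 8*y^2.
Starting point: (-0.8275, 3.0832), alpha = 0.01
Step 1: grad_x = 2*1*-0.8275 = -1.655, grad_y = 2*8*3.0832 = 49.3312
  x_1 = -0.8275 - 0.01*-1.655 = -0.811
  y_1 = 3.0832 - 0.01*49.3312 = 2.5899
Step 2: grad_x = 2*1*-0.811 = -1.6219, grad_y = 2*8*2.5899 = 41.4382
  x_2 = -0.811 - 0.01*-1.6219 = -0.7947
  y_2 = 2.5899 - 0.01*41.4382 = 2.1755
f(-0.7947, 2.1755) = 1*(-0.7947)^2 + 8*2.1755^2 = 38.4942


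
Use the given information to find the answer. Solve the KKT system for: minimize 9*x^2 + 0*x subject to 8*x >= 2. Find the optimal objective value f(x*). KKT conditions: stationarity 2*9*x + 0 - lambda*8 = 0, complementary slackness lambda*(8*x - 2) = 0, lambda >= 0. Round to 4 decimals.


Step 1: Try lambda = 0 (constraint inactive).
x_unc = 0/(2*9) = 0.0
Check: 8*0.0 = 0.0 < 2 -- violated!
Step 2: Constraint must be active: 8*x = 2
x* = 2/8 = 0.25
lambda = (2*9*0.25 + 0)/8 = 0.5625
Step 3: Compute optimal value.
f(x*) = 9*0.25^2 + 0*0.25 = 0.5625


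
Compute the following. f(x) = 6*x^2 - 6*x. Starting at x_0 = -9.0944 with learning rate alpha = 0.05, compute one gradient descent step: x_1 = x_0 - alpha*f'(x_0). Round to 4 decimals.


We compute the gradient at x_0 and apply the update.
f'(x) = 12*x - 6
f'(-9.0944) = 12*-9.0944 - 6 = -115.1328
x_1 = -9.0944 - 0.05*-115.1328 = -3.3378


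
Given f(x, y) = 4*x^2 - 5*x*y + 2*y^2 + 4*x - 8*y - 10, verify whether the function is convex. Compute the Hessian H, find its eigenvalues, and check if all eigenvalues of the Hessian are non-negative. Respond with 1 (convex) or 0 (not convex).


The Hessian of f(x,y) = 4*x^2 - 5*x*y + 2*y^2 + 4*x - 8*y - 10 is:
H = [[8, -5], [-5, 4]]
Trace = 8 + 4 = 12
Determinant = 8*4 - (-5)^2 = 7
Discriminant = (12)^2 - 4*7 = 116.0
Eigenvalues: lambda_1 = 0.6148, lambda_2 = 11.3852
The function is convex.

1


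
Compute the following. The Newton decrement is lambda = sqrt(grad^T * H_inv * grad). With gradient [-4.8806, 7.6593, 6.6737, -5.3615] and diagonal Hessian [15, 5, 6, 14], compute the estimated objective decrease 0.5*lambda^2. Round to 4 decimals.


Step 1: H is diagonal, so H^(-1) * g = [-0.3254, 1.5319, 1.1123, -0.383].
Step 2: g^T H^(-1) g = sum_i g_i^2 / H_ii
  = (-4.8806)^2/15 + (7.6593)^2/5 + (6.6737)^2/6 + (-5.3615)^2/14
  = 1.588 + 11.733 + 7.423 + 2.0533 = 22.7973
Step 3: Objective decrease = 0.5 * g^T H^(-1) g = 11.3987


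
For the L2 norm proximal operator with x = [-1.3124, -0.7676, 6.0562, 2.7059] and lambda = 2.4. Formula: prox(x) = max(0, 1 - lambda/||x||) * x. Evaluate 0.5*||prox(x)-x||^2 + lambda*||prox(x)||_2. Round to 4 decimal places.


Step 1: Compute ||x||.
||x|| = 6.8052
Step 2: Compute scaling factor.
scale = max(0, 1 - 2.4/6.8052) = 0.6473
Step 3: prox(x) = [-0.8496, -0.4969, 3.9204, 1.7516]
||prox(x)|| = 4.4052
Step 4: Proximal objective.
0.5*||prox-x||^2 = 2.88
lambda*||prox|| = 10.5725
Total = 13.4525


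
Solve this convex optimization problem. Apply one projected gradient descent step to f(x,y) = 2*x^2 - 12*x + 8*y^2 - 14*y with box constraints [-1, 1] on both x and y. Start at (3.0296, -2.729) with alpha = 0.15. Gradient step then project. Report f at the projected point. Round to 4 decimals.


Step 1: Compute gradient at (3.0296, -2.729).
grad_x = 2*2*3.0296 - 12 = 0.1184
grad_y = 2*8*-2.729 - 14 = -57.664
Step 2: Gradient step.
x_raw = 3.0296 - 0.15*0.1184 = 3.0118
y_raw = -2.729 - 0.15*-57.664 = 5.9206
Step 3: Project onto [-1, 1].
x_proj = clip(3.0118) = 1.0
y_proj = clip(5.9206) = 1.0
Step 4: Evaluate f.
f(1.0, 1.0) = -16.0


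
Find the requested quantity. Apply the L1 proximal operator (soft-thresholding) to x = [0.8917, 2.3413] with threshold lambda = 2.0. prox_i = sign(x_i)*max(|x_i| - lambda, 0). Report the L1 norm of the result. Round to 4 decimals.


Soft-thresholding with lambda = 2.0:
prox(0.8917) = sign(0.8917)*max(|0.8917| - 2.0, 0) = 0.0
prox(2.3413) = sign(2.3413)*max(|2.3413| - 2.0, 0) = 0.3413
prox(x) = [0.0, 0.3413]
||prox(x)||_1 = 0.0 + 0.3413 = 0.3413


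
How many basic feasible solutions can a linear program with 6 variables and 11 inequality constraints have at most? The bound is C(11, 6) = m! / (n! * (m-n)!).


Each vertex corresponds to some choice of n active constraints out of m, so the number of vertices is at most C(m, n) = m! / (n!(m-n)!).
m = 11, n = 6
Numerator: 11 * 10 * 9 * 8 * 7 * 6
Denominator: 6! = 720
C(11, 6) = 462


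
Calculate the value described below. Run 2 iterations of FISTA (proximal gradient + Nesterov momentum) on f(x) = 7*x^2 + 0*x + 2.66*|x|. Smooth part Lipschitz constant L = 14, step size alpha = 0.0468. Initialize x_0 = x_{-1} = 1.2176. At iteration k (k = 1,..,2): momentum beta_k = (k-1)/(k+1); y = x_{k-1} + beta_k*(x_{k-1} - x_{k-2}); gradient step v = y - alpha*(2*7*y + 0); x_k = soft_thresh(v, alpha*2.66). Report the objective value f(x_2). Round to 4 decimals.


FISTA on f(x) = 7*x^2 + 0*x + 2.66*|x|
L = 14, alpha = 0.0468
Iteration 1: beta = 0.0, y = 1.2176 + 0.0*(1.2176 - 1.2176) = 1.2176
  grad(y) = 17.0464, v = y - alpha*grad = 0.4198
  prox(v) = soft_thresh(0.4198, 0.1245) = 0.2953
Iteration 2: beta = 0.3333, y = 0.2953 + 0.3333*(0.2953 - 1.2176) = -0.0121
  grad(y) = -0.1691, v = y - alpha*grad = -0.0042
  prox(v) = soft_thresh(-0.0042, 0.1245) = 0.0
f(x_2) = 7*0.0^2 + 0*0.0 + 2.66*|0.0| = 0.0


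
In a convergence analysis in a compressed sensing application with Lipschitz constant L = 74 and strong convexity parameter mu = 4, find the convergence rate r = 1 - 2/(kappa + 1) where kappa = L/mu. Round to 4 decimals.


Step 1: Compute the condition number.
kappa = L/mu = 74/4 = 18.5
Step 2: Compute the convergence rate.
r = 1 - 2/(kappa + 1) = 1 - 2*mu/(L + mu) = (L - mu)/(L + mu) = 70/78 = 0.8974


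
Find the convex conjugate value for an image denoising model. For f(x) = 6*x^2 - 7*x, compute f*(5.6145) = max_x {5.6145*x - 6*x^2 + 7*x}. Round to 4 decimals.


f*(y) = sup_x {y*x - a*x^2 - b*x} = sup_x {(y-b)*x - a*x^2}
FOC: (y - b) - 2a*x = 0 => x* = (y - b)/(2a)
x* = (5.6145 + 7)/(2*6) = 1.0512
f*(5.6145) = (y-b)^2/(4a) = (5.6145 + 7)^2/(4*6)
= 159.1256/24 = 6.6302


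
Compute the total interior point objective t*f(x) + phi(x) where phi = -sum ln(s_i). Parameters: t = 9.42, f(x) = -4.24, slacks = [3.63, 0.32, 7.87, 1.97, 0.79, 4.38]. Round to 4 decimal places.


Step 1: Compute log-barrier.
ln values: [1.2892, -1.1394, 2.0631, 0.678, -0.2357, 1.477]
phi = -(1.2892 - 1.1394 + 2.0631 + 0.678 - 0.2357 + 1.477) = -4.1322
Step 2: Compute augmented objective.
t*f(x) = 9.42*-4.24 = -39.9408
Total = -39.9408 - 4.1322 = -44.073


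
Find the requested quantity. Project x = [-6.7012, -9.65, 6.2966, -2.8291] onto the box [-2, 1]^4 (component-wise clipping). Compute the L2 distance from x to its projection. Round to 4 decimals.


Project each component onto [-2, 1].
clip(-6.7012) = -2.0, clip(-9.65) = -2.0, clip(6.2966) = 1.0, clip(-2.8291) = -2.0
Projection = [-2.0, -2.0, 1.0, -2.0]
Squared diffs: [22.1013, 58.5225, 28.054, 0.6874]
Distance = sqrt(109.3652) = 10.4578


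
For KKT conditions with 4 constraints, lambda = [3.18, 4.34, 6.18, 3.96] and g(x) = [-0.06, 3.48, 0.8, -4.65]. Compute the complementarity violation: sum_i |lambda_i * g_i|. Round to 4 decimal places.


KKT complementary slackness check:
lambda_1 * g_1 = 3.18 * -0.06 = -0.1908
lambda_2 * g_2 = 4.34 * 3.48 = 15.1032
lambda_3 * g_3 = 6.18 * 0.8 = 4.944
lambda_4 * g_4 = 3.96 * -4.65 = -18.414
Total violation = 0.1908 + 15.1032 + 4.944 + 18.414 = 38.652


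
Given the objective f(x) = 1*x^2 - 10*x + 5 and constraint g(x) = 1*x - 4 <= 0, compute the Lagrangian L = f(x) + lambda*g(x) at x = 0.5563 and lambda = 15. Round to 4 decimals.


Step 1: Evaluate f(x).
f(0.5563) = 1*0.5563^2 - 10*0.5563 + 5 = -0.2535
Step 2: Evaluate g(x).
g(0.5563) = 1*0.5563 - 4 = -3.4437
Step 3: Compute Lagrangian.
L = -0.2535 + 15*-3.4437 = -51.909


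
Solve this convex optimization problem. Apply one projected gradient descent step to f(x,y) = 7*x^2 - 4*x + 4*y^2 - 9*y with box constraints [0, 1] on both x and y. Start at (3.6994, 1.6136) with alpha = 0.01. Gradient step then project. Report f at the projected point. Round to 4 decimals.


Step 1: Compute gradient at (3.6994, 1.6136).
grad_x = 2*7*3.6994 - 4 = 47.7916
grad_y = 2*4*1.6136 - 9 = 3.9088
Step 2: Gradient step.
x_raw = 3.6994 - 0.01*47.7916 = 3.2215
y_raw = 1.6136 - 0.01*3.9088 = 1.5745
Step 3: Project onto [0, 1].
x_proj = clip(3.2215) = 1.0
y_proj = clip(1.5745) = 1.0
Step 4: Evaluate f.
f(1.0, 1.0) = -2.0


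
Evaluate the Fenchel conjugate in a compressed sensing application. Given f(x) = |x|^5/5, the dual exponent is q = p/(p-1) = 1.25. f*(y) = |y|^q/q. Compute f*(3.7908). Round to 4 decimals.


The conjugate exponent q satisfies 1/p + 1/q = 1.
p = 5, so q = 5/(5 - 1) = 1.25
|y|^q = 3.7908^1.25 = 5.2895
f*(3.7908) = 5.2895 / 1.25 = 4.2316


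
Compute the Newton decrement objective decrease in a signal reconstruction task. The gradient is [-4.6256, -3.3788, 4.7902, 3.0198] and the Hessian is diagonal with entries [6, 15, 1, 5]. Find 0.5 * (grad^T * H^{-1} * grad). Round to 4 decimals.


Step 1: H is diagonal, so H^(-1) * g = [-0.7709, -0.2253, 4.7902, 0.604].
Step 2: g^T H^(-1) g = sum_i g_i^2 / H_ii
  = (-4.6256)^2/6 + (-3.3788)^2/15 + (4.7902)^2/1 + (3.0198)^2/5
  = 3.566 + 0.7611 + 22.946 + 1.8238 = 29.097
Step 3: Objective decrease = 0.5 * g^T H^(-1) g = 14.5485


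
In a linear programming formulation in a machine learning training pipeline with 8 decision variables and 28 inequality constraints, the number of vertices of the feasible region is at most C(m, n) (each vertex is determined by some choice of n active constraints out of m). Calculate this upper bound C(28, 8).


Each vertex corresponds to some choice of n active constraints out of m, so the number of vertices is at most C(m, n) = m! / (n!(m-n)!).
m = 28, n = 8
Numerator: 28 * 27 * 26 * 25 * 24 * 23 * 22 * 21
Denominator: 8! = 40320
C(28, 8) = 3108105


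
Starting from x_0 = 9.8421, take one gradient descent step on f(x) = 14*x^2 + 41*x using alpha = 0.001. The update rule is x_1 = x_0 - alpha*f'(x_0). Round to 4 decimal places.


We compute the gradient at x_0 and apply the update.
f'(x) = 28*x + 41
f'(9.8421) = 28*9.8421 + 41 = 316.5788
x_1 = 9.8421 - 0.001*316.5788 = 9.5255


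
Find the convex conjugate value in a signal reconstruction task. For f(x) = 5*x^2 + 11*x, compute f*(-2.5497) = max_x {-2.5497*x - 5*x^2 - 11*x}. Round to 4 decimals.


f*(y) = sup_x {y*x - a*x^2 - b*x} = sup_x {(y-b)*x - a*x^2}
FOC: (y - b) - 2a*x = 0 => x* = (y - b)/(2a)
x* = (-2.5497 - 11)/(2*5) = -1.355
f*(-2.5497) = (y-b)^2/(4a) = (-2.5497 - 11)^2/(4*5)
= 183.5944/20 = 9.1797


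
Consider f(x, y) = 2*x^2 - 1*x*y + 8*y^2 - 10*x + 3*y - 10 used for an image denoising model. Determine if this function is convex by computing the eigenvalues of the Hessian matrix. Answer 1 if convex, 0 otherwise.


The Hessian of f(x,y) = 2*x^2 - 1*x*y + 8*y^2 - 10*x + 3*y - 10 is:
H = [[4, -1], [-1, 16]]
Trace = 4 + 16 = 20
Determinant = 4*16 - (-1)^2 = 63
Discriminant = (20)^2 - 4*63 = 148.0
Eigenvalues: lambda_1 = 3.9172, lambda_2 = 16.0828
The function is convex.

1


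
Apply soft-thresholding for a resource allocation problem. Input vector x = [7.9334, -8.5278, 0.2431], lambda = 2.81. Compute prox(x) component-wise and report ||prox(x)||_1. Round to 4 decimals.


Soft-thresholding with lambda = 2.81:
prox(7.9334) = sign(7.9334)*max(|7.9334| - 2.81, 0) = 5.1234
prox(-8.5278) = sign(-8.5278)*max(|-8.5278| - 2.81, 0) = -5.7178
prox(0.2431) = sign(0.2431)*max(|0.2431| - 2.81, 0) = 0.0
prox(x) = [5.1234, -5.7178, 0.0]
||prox(x)||_1 = 5.1234 + 5.7178 + 0.0 = 10.8412


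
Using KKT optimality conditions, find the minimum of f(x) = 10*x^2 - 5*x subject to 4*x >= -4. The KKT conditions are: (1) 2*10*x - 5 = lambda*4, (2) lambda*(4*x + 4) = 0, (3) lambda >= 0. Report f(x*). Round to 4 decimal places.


Step 1: Try lambda = 0 (constraint inactive).
Stationarity: 2*10*x - 5 = 0
x* = 5/(2*10) = 0.25
Check constraint: 4*0.25 = 1.0 >= -4 -- satisfied.
Step 2: Compute optimal value.
f(x*) = 10*0.25^2 - 5*0.25 = -0.625


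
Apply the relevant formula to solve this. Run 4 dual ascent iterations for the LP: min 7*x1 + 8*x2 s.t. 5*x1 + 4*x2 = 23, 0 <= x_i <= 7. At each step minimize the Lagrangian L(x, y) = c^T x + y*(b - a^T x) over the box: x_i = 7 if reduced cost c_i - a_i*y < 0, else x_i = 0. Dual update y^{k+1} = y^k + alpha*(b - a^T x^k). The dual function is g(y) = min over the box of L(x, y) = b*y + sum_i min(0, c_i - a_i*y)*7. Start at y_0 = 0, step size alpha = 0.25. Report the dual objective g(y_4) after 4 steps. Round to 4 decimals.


Dual ascent for LP: min 7*x1 + 8*x2, 5*x1 + 4*x2 = 23, 0 <= x_i <= 7
Step 1: y^k = 0.0, reduced costs: (7.0, 8.0)
  x^k = (0.0, 0.0), subgradient = b - a^T x = 23.0
  y^{k+1} = 0.0 + 0.25*23.0 = 5.75
Step 2: y^k = 5.75, reduced costs: (-21.75, -15.0)
  x^k = (7.0, 7.0), subgradient = b - a^T x = -40.0
  y^{k+1} = 5.75 + 0.25*-40.0 = -4.25
Step 3: y^k = -4.25, reduced costs: (28.25, 25.0)
  x^k = (0.0, 0.0), subgradient = b - a^T x = 23.0
  y^{k+1} = -4.25 + 0.25*23.0 = 1.5
Step 4: y^k = 1.5, reduced costs: (-0.5, 2.0)
  x^k = (7.0, 0.0), subgradient = b - a^T x = -12.0
  y^{k+1} = 1.5 + 0.25*-12.0 = -1.5
Dual objective at y_4 = -1.5: reduced costs (14.5, 14.0), box minimizer x = (0.0, 0.0)
g(y_4) = b*y + (c1 - a1*y)*x1 + (c2 - a2*y)*x2 = 23*(-1.5) + 14.5*0.0 + 14.0*0.0 = -34.5 + 0.0 + 0.0 = -34.5


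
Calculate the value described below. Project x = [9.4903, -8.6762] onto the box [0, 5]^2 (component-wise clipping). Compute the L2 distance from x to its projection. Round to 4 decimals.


Project each component onto [0, 5].
clip(9.4903) = 5.0, clip(-8.6762) = 0.0
Projection = [5.0, 0.0]
Squared diffs: [20.1628, 75.2764]
Distance = sqrt(95.4392) = 9.7693


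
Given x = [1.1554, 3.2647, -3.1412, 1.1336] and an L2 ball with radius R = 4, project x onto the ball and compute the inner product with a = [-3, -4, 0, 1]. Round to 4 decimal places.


Step 1: Compute ||x|| (intermediates to 6 decimals).
||x|| = sqrt(1.1554^2 + 3.2647^2 + (-3.1412)^2 + 1.1336^2) = 4.810967
Step 2: Project.
Since ||x|| > R, scale = R/||x|| = 4/4.810967 = 0.831434, proj(x) = scale * x
proj(x) = [0.960639, 2.714383, -2.6117, 0.942514]
Step 3: Dot product.
a^T * proj(x) = -3*0.960639 - 4*2.714383 + 0*(-2.6117) + 1*0.942514 = -12.7969


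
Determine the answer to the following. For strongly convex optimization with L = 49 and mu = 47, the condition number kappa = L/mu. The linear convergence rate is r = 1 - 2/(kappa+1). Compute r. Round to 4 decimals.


Step 1: Compute the condition number.
kappa = L/mu = 49/47 = 1.0426
Step 2: Compute the convergence rate.
r = 1 - 2/(kappa + 1) = 1 - 2*mu/(L + mu) = (L - mu)/(L + mu) = 2/96 = 0.0208


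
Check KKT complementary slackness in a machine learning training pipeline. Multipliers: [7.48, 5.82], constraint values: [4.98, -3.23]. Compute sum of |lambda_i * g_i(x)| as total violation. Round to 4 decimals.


KKT complementary slackness check:
lambda_1 * g_1 = 7.48 * 4.98 = 37.2504
lambda_2 * g_2 = 5.82 * -3.23 = -18.7986
Total violation = 37.2504 + 18.7986 = 56.049


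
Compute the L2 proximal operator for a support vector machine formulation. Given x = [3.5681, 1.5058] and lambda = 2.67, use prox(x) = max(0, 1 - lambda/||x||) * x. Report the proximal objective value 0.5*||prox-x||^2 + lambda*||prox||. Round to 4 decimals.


Step 1: Compute ||x||.
||x|| = 3.8728
Step 2: Compute scaling factor.
scale = max(0, 1 - 2.67/3.8728) = 0.3106
Step 3: prox(x) = [1.1082, 0.4677]
||prox(x)|| = 1.2028
Step 4: Proximal objective.
0.5*||prox-x||^2 = 3.5645
lambda*||prox|| = 3.2115
Total = 6.776


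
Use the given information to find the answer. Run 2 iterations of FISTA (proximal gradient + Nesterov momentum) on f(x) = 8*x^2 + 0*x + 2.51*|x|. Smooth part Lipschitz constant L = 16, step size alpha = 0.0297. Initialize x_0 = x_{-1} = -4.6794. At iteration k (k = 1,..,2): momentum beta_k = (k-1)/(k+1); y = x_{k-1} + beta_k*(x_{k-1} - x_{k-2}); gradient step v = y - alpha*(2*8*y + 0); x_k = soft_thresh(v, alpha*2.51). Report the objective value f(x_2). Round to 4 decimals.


FISTA on f(x) = 8*x^2 + 0*x + 2.51*|x|
L = 16, alpha = 0.0297
Iteration 1: beta = 0.0, y = -4.6794 + 0.0*(-4.6794 + 4.6794) = -4.6794
  grad(y) = -74.8704, v = y - alpha*grad = -2.4557
  prox(v) = soft_thresh(-2.4557, 0.0745) = -2.3812
Iteration 2: beta = 0.3333, y = -2.3812 + 0.3333*(-2.3812 + 4.6794) = -1.6151
  grad(y) = -25.8422, v = y - alpha*grad = -0.8476
  prox(v) = soft_thresh(-0.8476, 0.0745) = -0.7731
f(x_2) = 8*(-0.7731)^2 + 0*(-0.7731) + 2.51*|-0.7731| = 6.7216


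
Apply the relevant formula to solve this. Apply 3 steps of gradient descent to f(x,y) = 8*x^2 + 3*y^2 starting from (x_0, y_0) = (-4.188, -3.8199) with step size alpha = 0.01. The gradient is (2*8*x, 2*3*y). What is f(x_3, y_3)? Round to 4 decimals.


Gradient descent on f(x,y) = 8*x^2 + 3*y^2.
Starting point: (-4.188, -3.8199), alpha = 0.01
Step 1: grad_x = 2*8*-4.188 = -67.008, grad_y = 2*3*-3.8199 = -22.9194
  x_1 = -4.188 - 0.01*-67.008 = -3.5179
  y_1 = -3.8199 - 0.01*-22.9194 = -3.5907
Step 2: grad_x = 2*8*-3.5179 = -56.2867, grad_y = 2*3*-3.5907 = -21.5442
  x_2 = -3.5179 - 0.01*-56.2867 = -2.9551
  y_2 = -3.5907 - 0.01*-21.5442 = -3.3753
Step 3: grad_x = 2*8*-2.9551 = -47.2808, grad_y = 2*3*-3.3753 = -20.2516
  x_3 = -2.9551 - 0.01*-47.2808 = -2.4822
  y_3 = -3.3753 - 0.01*-20.2516 = -3.1727
f(-2.4822, -3.1727) = 8*(-2.4822)^2 + 3*(-3.1727)^2 = 79.4913


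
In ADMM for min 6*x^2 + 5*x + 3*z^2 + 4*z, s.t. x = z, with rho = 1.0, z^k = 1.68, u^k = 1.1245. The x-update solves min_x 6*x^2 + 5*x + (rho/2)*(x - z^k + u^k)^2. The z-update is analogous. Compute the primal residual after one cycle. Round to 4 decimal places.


ADMM iteration with rho = 1.0, z^k = 1.68, u^k = 1.1245
Step 1: x-update.
Minimize 6*x^2 + 5*x + (1.0/2)*(x - 1.68 + 1.1245)^2
FOC: (2*6 + 1.0)*x = -5 + 1.0*(1.68 - 1.1245)
x^{k+1} = -0.3419
Step 2: z-update.
Minimize 3*z^2 + 4*z + (1.0/2)*(-0.3419 - z + 1.1245)^2
FOC: (2*3 + 1.0)*z = -4 + 1.0*(-0.3419 + 1.1245)
z^{k+1} = -0.4596
Step 3: u-update.
u^{k+1} = 1.1245 - 0.3419 + 0.4596 = 1.2422
Step 4: Primal residual = |-0.3419 + 0.4596| = 0.1177


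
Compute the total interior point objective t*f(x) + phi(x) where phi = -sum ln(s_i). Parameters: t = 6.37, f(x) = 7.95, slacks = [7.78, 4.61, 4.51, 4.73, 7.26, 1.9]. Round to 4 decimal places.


Step 1: Compute log-barrier.
ln values: [2.0516, 1.5282, 1.5063, 1.5539, 1.9824, 0.6419]
phi = -(2.0516 + 1.5282 + 1.5063 + 1.5539 + 1.9824 + 0.6419) = -9.2642
Step 2: Compute augmented objective.
t*f(x) = 6.37*7.95 = 50.6415
Total = 50.6415 - 9.2642 = 41.3773


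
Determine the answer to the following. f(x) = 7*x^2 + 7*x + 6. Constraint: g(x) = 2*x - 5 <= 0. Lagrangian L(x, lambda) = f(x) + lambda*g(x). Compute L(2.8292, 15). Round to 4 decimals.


Step 1: Evaluate f(x).
f(2.8292) = 7*2.8292^2 + 7*2.8292 + 6 = 81.835
Step 2: Evaluate g(x).
g(2.8292) = 2*2.8292 - 5 = 0.6584
Step 3: Compute Lagrangian.
L = 81.835 + 15*0.6584 = 91.711


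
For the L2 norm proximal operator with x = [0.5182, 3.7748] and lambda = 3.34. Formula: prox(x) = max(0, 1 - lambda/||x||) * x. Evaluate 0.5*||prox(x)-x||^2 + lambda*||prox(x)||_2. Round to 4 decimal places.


Step 1: Compute ||x||.
||x|| = 3.8102
Step 2: Compute scaling factor.
scale = max(0, 1 - 3.34/3.8102) = 0.1234
Step 3: prox(x) = [0.0639, 0.4658]
||prox(x)|| = 0.4702
Step 4: Proximal objective.
0.5*||prox-x||^2 = 5.5778
lambda*||prox|| = 1.5705
Total = 7.1483


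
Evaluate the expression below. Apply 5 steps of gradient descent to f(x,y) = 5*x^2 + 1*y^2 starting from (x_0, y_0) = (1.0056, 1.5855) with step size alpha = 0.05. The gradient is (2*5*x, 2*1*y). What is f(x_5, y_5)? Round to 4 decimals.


Gradient descent on f(x,y) = 5*x^2 + 1*y^2.
Starting point: (1.0056, 1.5855), alpha = 0.05
Step 1: grad_x = 2*5*1.0056 = 10.056, grad_y = 2*1*1.5855 = 3.171
  x_1 = 1.0056 - 0.05*10.056 = 0.5028
  y_1 = 1.5855 - 0.05*3.171 = 1.427
Step 2: grad_x = 2*5*0.5028 = 5.028, grad_y = 2*1*1.427 = 2.8539
  x_2 = 0.5028 - 0.05*5.028 = 0.2514
  y_2 = 1.427 - 0.05*2.8539 = 1.2843
Step 3: grad_x = 2*5*0.2514 = 2.514, grad_y = 2*1*1.2843 = 2.5685
  x_3 = 0.2514 - 0.05*2.514 = 0.1257
  y_3 = 1.2843 - 0.05*2.5685 = 1.1558
Step 4: grad_x = 2*5*0.1257 = 1.257, grad_y = 2*1*1.1558 = 2.3117
  x_4 = 0.1257 - 0.05*1.257 = 0.0629
  y_4 = 1.1558 - 0.05*2.3117 = 1.0402
Step 5: grad_x = 2*5*0.0629 = 0.6285, grad_y = 2*1*1.0402 = 2.0805
  x_5 = 0.0629 - 0.05*0.6285 = 0.0314
  y_5 = 1.0402 - 0.05*2.0805 = 0.9362
f(0.0314, 0.9362) = 5*0.0314^2 + 1*0.9362^2 = 0.8814


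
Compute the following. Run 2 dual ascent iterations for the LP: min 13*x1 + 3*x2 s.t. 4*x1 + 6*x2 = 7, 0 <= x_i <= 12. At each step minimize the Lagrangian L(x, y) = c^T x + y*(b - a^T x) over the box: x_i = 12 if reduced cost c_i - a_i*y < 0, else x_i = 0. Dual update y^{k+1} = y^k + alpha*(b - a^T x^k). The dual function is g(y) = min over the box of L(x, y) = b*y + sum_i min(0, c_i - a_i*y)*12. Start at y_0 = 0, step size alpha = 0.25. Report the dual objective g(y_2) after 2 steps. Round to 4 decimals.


Dual ascent for LP: min 13*x1 + 3*x2, 4*x1 + 6*x2 = 7, 0 <= x_i <= 12
Step 1: y^k = 0.0, reduced costs: (13.0, 3.0)
  x^k = (0.0, 0.0), subgradient = b - a^T x = 7.0
  y^{k+1} = 0.0 + 0.25*7.0 = 1.75
Step 2: y^k = 1.75, reduced costs: (6.0, -7.5)
  x^k = (0.0, 12.0), subgradient = b - a^T x = -65.0
  y^{k+1} = 1.75 + 0.25*-65.0 = -14.5
Dual objective at y_2 = -14.5: reduced costs (71.0, 90.0), box minimizer x = (0.0, 0.0)
g(y_2) = b*y + (c1 - a1*y)*x1 + (c2 - a2*y)*x2 = 7*(-14.5) + 71.0*0.0 + 90.0*0.0 = -101.5 + 0.0 + 0.0 = -101.5


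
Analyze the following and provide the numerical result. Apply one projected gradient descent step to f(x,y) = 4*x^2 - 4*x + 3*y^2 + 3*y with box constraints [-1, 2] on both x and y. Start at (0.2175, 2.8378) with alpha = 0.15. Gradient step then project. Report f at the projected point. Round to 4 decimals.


Step 1: Compute gradient at (0.2175, 2.8378).
grad_x = 2*4*0.2175 - 4 = -2.26
grad_y = 2*3*2.8378 + 3 = 20.0268
Step 2: Gradient step.
x_raw = 0.2175 - 0.15*-2.26 = 0.5565
y_raw = 2.8378 - 0.15*20.0268 = -0.1662
Step 3: Project onto [-1, 2].
x_proj = clip(0.5565) = 0.5565
y_proj = clip(-0.1662) = -0.1662
Step 4: Evaluate f.
f(0.5565, -0.1662) = -1.403


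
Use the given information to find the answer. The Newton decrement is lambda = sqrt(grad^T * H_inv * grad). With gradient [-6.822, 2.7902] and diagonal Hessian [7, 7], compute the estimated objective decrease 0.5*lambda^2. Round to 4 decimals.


Step 1: H is diagonal, so H^(-1) * g = [-0.9746, 0.3986].
Step 2: g^T H^(-1) g = sum_i g_i^2 / H_ii
  = (-6.822)^2/7 + (2.7902)^2/7
  = 6.6485 + 1.1122 = 7.7607
Step 3: Objective decrease = 0.5 * g^T H^(-1) g = 3.8804


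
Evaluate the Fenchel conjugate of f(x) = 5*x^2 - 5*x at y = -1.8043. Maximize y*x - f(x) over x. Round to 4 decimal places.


f*(y) = sup_x {y*x - a*x^2 - b*x} = sup_x {(y-b)*x - a*x^2}
FOC: (y - b) - 2a*x = 0 => x* = (y - b)/(2a)
x* = (-1.8043 + 5)/(2*5) = 0.3196
f*(-1.8043) = (y-b)^2/(4a) = (-1.8043 + 5)^2/(4*5)
= 10.2125/20 = 0.5106


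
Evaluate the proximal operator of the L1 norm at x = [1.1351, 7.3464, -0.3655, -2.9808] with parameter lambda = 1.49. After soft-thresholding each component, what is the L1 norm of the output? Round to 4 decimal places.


Soft-thresholding with lambda = 1.49:
prox(1.1351) = sign(1.1351)*max(|1.1351| - 1.49, 0) = 0.0
prox(7.3464) = sign(7.3464)*max(|7.3464| - 1.49, 0) = 5.8564
prox(-0.3655) = sign(-0.3655)*max(|-0.3655| - 1.49, 0) = 0.0
prox(-2.9808) = sign(-2.9808)*max(|-2.9808| - 1.49, 0) = -1.4908
prox(x) = [0.0, 5.8564, 0.0, -1.4908]
||prox(x)||_1 = 0.0 + 5.8564 + 0.0 + 1.4908 = 7.3472


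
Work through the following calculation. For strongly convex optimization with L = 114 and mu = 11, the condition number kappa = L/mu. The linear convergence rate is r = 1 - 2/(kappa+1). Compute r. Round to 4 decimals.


Step 1: Compute the condition number.
kappa = L/mu = 114/11 = 10.3636
Step 2: Compute the convergence rate.
r = 1 - 2/(kappa + 1) = 1 - 2*mu/(L + mu) = (L - mu)/(L + mu) = 103/125 = 0.824


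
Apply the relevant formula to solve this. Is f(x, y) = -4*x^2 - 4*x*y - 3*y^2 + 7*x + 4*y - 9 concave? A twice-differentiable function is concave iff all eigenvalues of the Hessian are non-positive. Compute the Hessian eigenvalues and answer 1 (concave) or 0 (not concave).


The Hessian of f(x,y) = -4*x^2 - 4*x*y - 3*y^2 + 7*x + 4*y - 9 is:
H = [[-8, -4], [-4, -6]]
Trace = -8 - 6 = -14
Determinant = -8*-6 - (-4)^2 = 32
Discriminant = (-14)^2 - 4*32 = 68.0
Eigenvalues: lambda_1 = -11.1231, lambda_2 = -2.8769
The function is concave.

1


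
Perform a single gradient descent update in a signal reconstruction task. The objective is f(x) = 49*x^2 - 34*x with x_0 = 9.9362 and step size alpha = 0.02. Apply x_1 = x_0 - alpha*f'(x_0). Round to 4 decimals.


We compute the gradient at x_0 and apply the update.
f'(x) = 98*x - 34
f'(9.9362) = 98*9.9362 - 34 = 939.7476
x_1 = 9.9362 - 0.02*939.7476 = -8.8588


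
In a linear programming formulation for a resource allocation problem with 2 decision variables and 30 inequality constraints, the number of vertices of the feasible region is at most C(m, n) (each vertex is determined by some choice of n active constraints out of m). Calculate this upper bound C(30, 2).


Each vertex corresponds to some choice of n active constraints out of m, so the number of vertices is at most C(m, n) = m! / (n!(m-n)!).
m = 30, n = 2
Numerator: 30 * 29
Denominator: 2! = 2
C(30, 2) = 435


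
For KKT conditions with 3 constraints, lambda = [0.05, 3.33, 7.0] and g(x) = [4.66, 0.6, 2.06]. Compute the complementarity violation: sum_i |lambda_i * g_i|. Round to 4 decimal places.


KKT complementary slackness check:
lambda_1 * g_1 = 0.05 * 4.66 = 0.233
lambda_2 * g_2 = 3.33 * 0.6 = 1.998
lambda_3 * g_3 = 7.0 * 2.06 = 14.42
Total violation = 0.233 + 1.998 + 14.42 = 16.651


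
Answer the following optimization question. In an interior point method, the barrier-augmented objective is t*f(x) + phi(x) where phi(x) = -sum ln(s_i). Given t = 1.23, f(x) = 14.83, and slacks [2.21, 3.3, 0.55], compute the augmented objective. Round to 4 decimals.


Step 1: Compute log-barrier.
ln values: [0.793, 1.1939, -0.5978]
phi = -(0.793 + 1.1939 - 0.5978) = -1.3891
Step 2: Compute augmented objective.
t*f(x) = 1.23*14.83 = 18.2409
Total = 18.2409 - 1.3891 = 16.8518


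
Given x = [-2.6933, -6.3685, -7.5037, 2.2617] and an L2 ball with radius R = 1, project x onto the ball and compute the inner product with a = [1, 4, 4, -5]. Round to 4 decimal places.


Step 1: Compute ||x|| (intermediates to 6 decimals).
||x|| = sqrt((-2.6933)^2 + (-6.3685)^2 + (-7.5037)^2 + 2.2617^2) = 10.451433
Step 2: Project.
Since ||x|| > R, scale = R/||x|| = 1/10.451433 = 0.095681, proj(x) = scale * x
proj(x) = [-0.257698, -0.609344, -0.717962, 0.216402]
Step 3: Dot product.
a^T * proj(x) = 1*(-0.257698) + 4*(-0.609344) + 4*(-0.717962) - 5*0.216402 = -6.6489


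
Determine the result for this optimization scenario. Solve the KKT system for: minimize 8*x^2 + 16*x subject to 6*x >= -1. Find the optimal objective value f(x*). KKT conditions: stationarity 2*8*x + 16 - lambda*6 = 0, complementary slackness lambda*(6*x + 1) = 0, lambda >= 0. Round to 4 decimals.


Step 1: Try lambda = 0 (constraint inactive).
x_unc = -16/(2*8) = -1.0
Check: 6*-1.0 = -6.0 < -1 -- violated!
Step 2: Constraint must be active: 6*x = -1
x* = -1/6 = -0.1667 (rounded; the exact value -1/6 is used below)
lambda = (2*8*(-1/6) + 16)/6 = 2.2222
Step 3: Compute optimal value.
f(x*) = 8*(-1/6)^2 + 16*(-1/6) = -2.4444


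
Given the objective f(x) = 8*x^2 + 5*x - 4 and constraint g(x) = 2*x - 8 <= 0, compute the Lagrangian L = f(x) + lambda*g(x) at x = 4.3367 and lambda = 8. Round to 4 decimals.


Step 1: Evaluate f(x).
f(4.3367) = 8*4.3367^2 + 5*4.3367 - 4 = 168.1392
Step 2: Evaluate g(x).
g(4.3367) = 2*4.3367 - 8 = 0.6734
Step 3: Compute Lagrangian.
L = 168.1392 + 8*0.6734 = 173.5264


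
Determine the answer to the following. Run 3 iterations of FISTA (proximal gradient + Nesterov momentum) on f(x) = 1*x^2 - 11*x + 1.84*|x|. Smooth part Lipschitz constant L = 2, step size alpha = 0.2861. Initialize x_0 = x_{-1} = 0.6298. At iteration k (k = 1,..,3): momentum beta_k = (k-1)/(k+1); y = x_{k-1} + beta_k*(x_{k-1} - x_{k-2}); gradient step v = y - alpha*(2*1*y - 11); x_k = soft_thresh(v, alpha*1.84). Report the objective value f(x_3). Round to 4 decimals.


FISTA on f(x) = 1*x^2 - 11*x + 1.84*|x|
L = 2, alpha = 0.2861
Iteration 1: beta = 0.0, y = 0.6298 + 0.0*(0.6298 - 0.6298) = 0.6298
  grad(y) = -9.7404, v = y - alpha*grad = 3.4165
  prox(v) = soft_thresh(3.4165, 0.5264) = 2.8901
Iteration 2: beta = 0.3333, y = 2.8901 + 0.3333*(2.8901 - 0.6298) = 3.6435
  grad(y) = -3.7129, v = y - alpha*grad = 4.7058
  prox(v) = soft_thresh(4.7058, 0.5264) = 4.1794
Iteration 3: beta = 0.5, y = 4.1794 + 0.5*(4.1794 - 2.8901) = 4.824
  grad(y) = -1.352, v = y - alpha*grad = 5.2108
  prox(v) = soft_thresh(5.2108, 0.5264) = 4.6844
f(x_3) = 1*4.6844^2 - 11*4.6844 + 1.84*|4.6844| = -20.9655


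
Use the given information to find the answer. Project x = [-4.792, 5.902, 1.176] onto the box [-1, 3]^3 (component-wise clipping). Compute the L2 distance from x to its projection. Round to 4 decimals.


Project each component onto [-1, 3].
clip(-4.792) = -1.0, clip(5.902) = 3.0, clip(1.176) = 1.176
Projection = [-1.0, 3.0, 1.176]
Squared diffs: [14.3793, 8.4216, 0.0]
Distance = sqrt(22.8009) = 4.775


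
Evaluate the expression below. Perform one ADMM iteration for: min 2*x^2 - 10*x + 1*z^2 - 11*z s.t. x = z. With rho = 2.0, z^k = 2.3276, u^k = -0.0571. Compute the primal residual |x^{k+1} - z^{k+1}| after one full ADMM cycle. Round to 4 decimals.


ADMM iteration with rho = 2.0, z^k = 2.3276, u^k = -0.0571
Step 1: x-update.
Minimize 2*x^2 - 10*x + (2.0/2)*(x - 2.3276 - 0.0571)^2
FOC: (2*2 + 2.0)*x = 10 + 2.0*(2.3276 + 0.0571)
x^{k+1} = 2.4616
Step 2: z-update.
Minimize 1*z^2 - 11*z + (2.0/2)*(2.4616 - z - 0.0571)^2
FOC: (2*1 + 2.0)*z = 11 + 2.0*(2.4616 - 0.0571)
z^{k+1} = 3.9522
Step 3: u-update.
u^{k+1} = -0.0571 + 2.4616 - 3.9522 = -1.5478
Step 4: Primal residual = |2.4616 - 3.9522| = 1.4907


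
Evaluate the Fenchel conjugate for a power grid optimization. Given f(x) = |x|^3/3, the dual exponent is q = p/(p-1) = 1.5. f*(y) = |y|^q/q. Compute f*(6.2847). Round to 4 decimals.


The conjugate exponent q satisfies 1/p + 1/q = 1.
p = 3, so q = 3/(3 - 1) = 1.5
|y|^q = 6.2847^1.5 = 15.7553
f*(6.2847) = 15.7553 / 1.5 = 10.5035


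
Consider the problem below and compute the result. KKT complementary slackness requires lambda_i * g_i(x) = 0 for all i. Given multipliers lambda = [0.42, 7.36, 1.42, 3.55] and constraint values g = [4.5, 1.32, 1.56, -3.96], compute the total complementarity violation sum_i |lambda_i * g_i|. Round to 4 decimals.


KKT complementary slackness check:
lambda_1 * g_1 = 0.42 * 4.5 = 1.89
lambda_2 * g_2 = 7.36 * 1.32 = 9.7152
lambda_3 * g_3 = 1.42 * 1.56 = 2.2152
lambda_4 * g_4 = 3.55 * -3.96 = -14.058
Total violation = 1.89 + 9.7152 + 2.2152 + 14.058 = 27.8784
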